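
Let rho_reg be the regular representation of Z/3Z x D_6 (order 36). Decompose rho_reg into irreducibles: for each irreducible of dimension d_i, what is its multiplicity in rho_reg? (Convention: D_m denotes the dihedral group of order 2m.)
Each irreducible V_i of dimension d_i appears with multiplicity d_i, i.e. rho_reg = (direct sum over all irreducibles V_i) d_i V_i. The irreducible dimensions for Z/3Z x D_6 are 1, 1, 1, 1, 1, 1, 1, 1, 1, 1, 1, 1, 2, 2, 2, 2, 2, 2: 12 irreducibles of dimension 1, each with multiplicity 1; 6 irreducibles of dimension 2, each with multiplicity 2. Total dimension 12*1*1 + 6*2*2 = 36 = |G|.

Proof sketch: General theorem: in the regular representation of a finite group G, each irreducible appears with multiplicity equal to its dimension. Check: dim(rho_reg) = sum d_i^2 = 1 + 1 + 1 + 1 + 1 + 1 + 1 + 1 + 1 + 1 + 1 + 1 + 4 + 4 + 4 + 4 + 4 + 4 = 36 = |G|.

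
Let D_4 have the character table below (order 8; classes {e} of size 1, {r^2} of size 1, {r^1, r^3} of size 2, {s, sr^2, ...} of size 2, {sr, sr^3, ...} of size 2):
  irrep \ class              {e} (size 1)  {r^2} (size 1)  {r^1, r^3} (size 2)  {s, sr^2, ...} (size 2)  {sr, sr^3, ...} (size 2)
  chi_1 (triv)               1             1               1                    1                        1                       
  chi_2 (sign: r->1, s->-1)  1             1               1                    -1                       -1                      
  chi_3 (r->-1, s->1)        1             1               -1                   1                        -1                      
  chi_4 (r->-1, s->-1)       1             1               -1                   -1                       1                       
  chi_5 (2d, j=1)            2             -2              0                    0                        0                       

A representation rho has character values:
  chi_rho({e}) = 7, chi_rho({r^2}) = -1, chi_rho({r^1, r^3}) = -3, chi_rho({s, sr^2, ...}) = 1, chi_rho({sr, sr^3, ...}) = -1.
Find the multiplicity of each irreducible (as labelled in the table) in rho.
Multiplicities: chi_1: 0, chi_2: 0, chi_3: 2, chi_4: 1, chi_5: 2.

Solution. Use <chi_rho, chi> = (1/|G|) sum_C |C| * chi_rho(C) * conj(chi(C)) with |G| = 8 for each irreducible chi in the table:
  <chi_rho, chi_1> = (1/8)[1*(7)*conj(1) + 1*(-1)*conj(1) + 2*(-3)*conj(1) + 2*(1)*conj(1) + 2*(-1)*conj(1)]
      = (1/8)[(7) + (-1) + (-6) + (2) + (-2)] = 0/8 = 0
  <chi_rho, chi_2> = (1/8)[1*(7)*conj(1) + 1*(-1)*conj(1) + 2*(-3)*conj(1) + 2*(1)*conj(-1) + 2*(-1)*conj(-1)]
      = (1/8)[(7) + (-1) + (-6) + (-2) + (2)] = 0/8 = 0
  <chi_rho, chi_3> = (1/8)[1*(7)*conj(1) + 1*(-1)*conj(1) + 2*(-3)*conj(-1) + 2*(1)*conj(1) + 2*(-1)*conj(-1)]
      = (1/8)[(7) + (-1) + (6) + (2) + (2)] = 16/8 = 2
  <chi_rho, chi_4> = (1/8)[1*(7)*conj(1) + 1*(-1)*conj(1) + 2*(-3)*conj(-1) + 2*(1)*conj(-1) + 2*(-1)*conj(1)]
      = (1/8)[(7) + (-1) + (6) + (-2) + (-2)] = 8/8 = 1
  <chi_rho, chi_5> = (1/8)[1*(7)*conj(2) + 1*(-1)*conj(-2) + 2*(-3)*conj(0) + 2*(1)*conj(0) + 2*(-1)*conj(0)]
      = (1/8)[(14) + (2) + (0) + (0) + (0)] = 16/8 = 2
Dimension check: dim(rho) = sum (mult * dim) = 0*1 + 0*1 + 2*1 + 1*1 + 2*2 = 7 = chi_rho(e) = 7.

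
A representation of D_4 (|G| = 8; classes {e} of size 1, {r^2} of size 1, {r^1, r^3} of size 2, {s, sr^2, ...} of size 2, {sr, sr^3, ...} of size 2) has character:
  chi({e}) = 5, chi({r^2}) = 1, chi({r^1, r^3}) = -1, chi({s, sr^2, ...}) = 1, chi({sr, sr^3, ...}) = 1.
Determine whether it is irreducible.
Not irreducible (reducible): <chi, chi> = 4 > 1.

Derivation: <chi, chi> = (1/|G|) sum_C |C| * |chi(C)|^2 = (1/8)[1*|5|^2 + 1*|1|^2 + 2*|-1|^2 + 2*|1|^2 + 2*|1|^2]
  = (1/8)[(25) + (1) + (2) + (2) + (2)] = 32/8 = 4.
A character is irreducible iff <chi, chi> = 1, so this representation is reducible.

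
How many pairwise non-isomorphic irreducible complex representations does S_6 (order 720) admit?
11

Working: The number of irreducible complex representations of a finite group equals its number of conjugacy classes. Conjugacy classes in S_6 correspond to cycle types, i.e. partitions of 6; there are p(6) = 11 of them, so S_6 (order 720) has exactly 11 irreducible complex representations.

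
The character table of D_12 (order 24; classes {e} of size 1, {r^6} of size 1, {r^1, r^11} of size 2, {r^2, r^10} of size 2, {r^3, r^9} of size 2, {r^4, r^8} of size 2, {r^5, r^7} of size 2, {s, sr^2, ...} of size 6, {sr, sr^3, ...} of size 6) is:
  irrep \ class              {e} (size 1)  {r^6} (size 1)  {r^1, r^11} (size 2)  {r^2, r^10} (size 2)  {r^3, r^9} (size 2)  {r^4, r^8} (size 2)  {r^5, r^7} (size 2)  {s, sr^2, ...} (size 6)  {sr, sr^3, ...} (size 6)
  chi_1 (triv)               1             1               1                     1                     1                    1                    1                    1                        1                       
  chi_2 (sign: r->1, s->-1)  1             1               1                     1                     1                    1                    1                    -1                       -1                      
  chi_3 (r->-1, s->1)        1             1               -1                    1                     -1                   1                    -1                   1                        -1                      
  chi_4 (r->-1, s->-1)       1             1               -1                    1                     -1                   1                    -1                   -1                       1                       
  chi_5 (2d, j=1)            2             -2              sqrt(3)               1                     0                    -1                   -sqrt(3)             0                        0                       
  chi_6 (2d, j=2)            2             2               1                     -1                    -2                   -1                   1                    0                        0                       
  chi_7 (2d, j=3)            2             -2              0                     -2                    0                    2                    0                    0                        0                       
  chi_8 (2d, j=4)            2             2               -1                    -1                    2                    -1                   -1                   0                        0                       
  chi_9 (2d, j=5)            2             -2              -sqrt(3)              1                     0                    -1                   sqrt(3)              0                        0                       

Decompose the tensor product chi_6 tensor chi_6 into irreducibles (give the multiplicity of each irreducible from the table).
chi_6 tensor chi_6 = chi_1 + chi_2 + chi_8 (all other irreducibles have multiplicity 0).

Derivation: The character of a tensor product is the pointwise product (chi_6 * chi_6)(C) = chi_6(C) * chi_6(C):
  {e}: (2)*(2), {r^6}: (2)*(2), {r^1, r^11}: (1)*(1), {r^2, r^10}: (-1)*(-1), {r^3, r^9}: (-2)*(-2), {r^4, r^8}: (-1)*(-1), {r^5, r^7}: (1)*(1), {s, sr^2, ...}: (0)*(0), {sr, sr^3, ...}: (0)*(0)
so (chi_6 * chi_6) takes values
  {e} -> 4, {r^6} -> 4, {r^1, r^11} -> 1, {r^2, r^10} -> 1, {r^3, r^9} -> 4, {r^4, r^8} -> 1, {r^5, r^7} -> 1, {s, sr^2, ...} -> 0, {sr, sr^3, ...} -> 0.
Now take the inner product of this character with each irreducible chi from the table, <chi_6*chi_6, chi> = (1/24) sum_C |C| (chi_6*chi_6)(C) conj(chi(C)):
  <chi_6*chi_6, chi_1> = (1/24)[1*(4)*conj(1) + 1*(4)*conj(1) + 2*(1)*conj(1) + 2*(1)*conj(1) + 2*(4)*conj(1) + 2*(1)*conj(1) + 2*(1)*conj(1) + 6*(0)*conj(1) + 6*(0)*conj(1)]
      = (1/24)[(4) + (4) + (2) + (2) + (8) + (2) + (2) + (0) + (0)] = 24/24 = 1
  <chi_6*chi_6, chi_2> = (1/24)[1*(4)*conj(1) + 1*(4)*conj(1) + 2*(1)*conj(1) + 2*(1)*conj(1) + 2*(4)*conj(1) + 2*(1)*conj(1) + 2*(1)*conj(1) + 6*(0)*conj(-1) + 6*(0)*conj(-1)]
      = (1/24)[(4) + (4) + (2) + (2) + (8) + (2) + (2) + (0) + (0)] = 24/24 = 1
  <chi_6*chi_6, chi_3> = (1/24)[1*(4)*conj(1) + 1*(4)*conj(1) + 2*(1)*conj(-1) + 2*(1)*conj(1) + 2*(4)*conj(-1) + 2*(1)*conj(1) + 2*(1)*conj(-1) + 6*(0)*conj(1) + 6*(0)*conj(-1)]
      = (1/24)[(4) + (4) + (-2) + (2) + (-8) + (2) + (-2) + (0) + (0)] = 0/24 = 0
  <chi_6*chi_6, chi_4> = (1/24)[1*(4)*conj(1) + 1*(4)*conj(1) + 2*(1)*conj(-1) + 2*(1)*conj(1) + 2*(4)*conj(-1) + 2*(1)*conj(1) + 2*(1)*conj(-1) + 6*(0)*conj(-1) + 6*(0)*conj(1)]
      = (1/24)[(4) + (4) + (-2) + (2) + (-8) + (2) + (-2) + (0) + (0)] = 0/24 = 0
  <chi_6*chi_6, chi_5> = (1/24)[1*(4)*conj(2) + 1*(4)*conj(-2) + 2*(1)*conj(sqrt(3)) + 2*(1)*conj(1) + 2*(4)*conj(0) + 2*(1)*conj(-1) + 2*(1)*conj(-sqrt(3)) + 6*(0)*conj(0) + 6*(0)*conj(0)]
      = (1/24)[(8) + (-8) + (2*sqrt(3)) + (2) + (0) + (-2) + (-2*sqrt(3)) + (0) + (0)] = 0/24 = 0
  <chi_6*chi_6, chi_6> = (1/24)[1*(4)*conj(2) + 1*(4)*conj(2) + 2*(1)*conj(1) + 2*(1)*conj(-1) + 2*(4)*conj(-2) + 2*(1)*conj(-1) + 2*(1)*conj(1) + 6*(0)*conj(0) + 6*(0)*conj(0)]
      = (1/24)[(8) + (8) + (2) + (-2) + (-16) + (-2) + (2) + (0) + (0)] = 0/24 = 0
  <chi_6*chi_6, chi_7> = (1/24)[1*(4)*conj(2) + 1*(4)*conj(-2) + 2*(1)*conj(0) + 2*(1)*conj(-2) + 2*(4)*conj(0) + 2*(1)*conj(2) + 2*(1)*conj(0) + 6*(0)*conj(0) + 6*(0)*conj(0)]
      = (1/24)[(8) + (-8) + (0) + (-4) + (0) + (4) + (0) + (0) + (0)] = 0/24 = 0
  <chi_6*chi_6, chi_8> = (1/24)[1*(4)*conj(2) + 1*(4)*conj(2) + 2*(1)*conj(-1) + 2*(1)*conj(-1) + 2*(4)*conj(2) + 2*(1)*conj(-1) + 2*(1)*conj(-1) + 6*(0)*conj(0) + 6*(0)*conj(0)]
      = (1/24)[(8) + (8) + (-2) + (-2) + (16) + (-2) + (-2) + (0) + (0)] = 24/24 = 1
  <chi_6*chi_6, chi_9> = (1/24)[1*(4)*conj(2) + 1*(4)*conj(-2) + 2*(1)*conj(-sqrt(3)) + 2*(1)*conj(1) + 2*(4)*conj(0) + 2*(1)*conj(-1) + 2*(1)*conj(sqrt(3)) + 6*(0)*conj(0) + 6*(0)*conj(0)]
      = (1/24)[(8) + (-8) + (-2*sqrt(3)) + (2) + (0) + (-2) + (2*sqrt(3)) + (0) + (0)] = 0/24 = 0
Hence the multiplicities are chi_1: 1, chi_2: 1, chi_8: 1. Dimension check: dim(chi_6)*dim(chi_6) = 2*2 = 4 and sum (mult * dim) = 1*1 + 1*1 + 1*2 = 4.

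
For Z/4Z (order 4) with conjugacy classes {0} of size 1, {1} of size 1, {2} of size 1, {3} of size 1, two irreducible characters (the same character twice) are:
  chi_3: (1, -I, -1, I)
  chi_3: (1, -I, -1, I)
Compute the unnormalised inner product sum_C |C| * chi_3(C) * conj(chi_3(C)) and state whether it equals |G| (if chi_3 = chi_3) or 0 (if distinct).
Sum = 4 = |G| = 4; so <chi_3, chi_3> = 1 (norm-1 confirms irreducibility).

Derivation: Compute term by term over conjugacy classes (|C| * chi_3(C) * conj(chi_3(C))):
  1*(1)*conj(1) + 1*(-I)*conj(-I) + 1*(-1)*conj(-1) + 1*(I)*conj(I)
  = (1) + (1) + (1) + (1)
  = 4.
(Exp terms are combined using exp(i*s)*conj(exp(i*t)) = exp(i*(s-t)), and sums of them are collapsed using the identity that for every m > 1 the m distinct m-th roots of unity sum to 0, e.g. 1 + exp(2*I*pi/3) + exp(-2*I*pi/3) = 0.)
Dividing by |G| = 4 gives 4/4 = 1, matching the row-orthogonality relation <chi_3, chi_3> = [chi_3 = chi_3].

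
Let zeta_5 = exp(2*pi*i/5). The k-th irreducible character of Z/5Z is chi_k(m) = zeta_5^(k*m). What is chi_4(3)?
chi_4(3) = zeta_5^12 = exp(4*I*pi/5)

Derivation: chi_4(3) = zeta_5^(4*3) = zeta_5^12. Since zeta_5^5 = 1, this equals zeta_5^2 = exp(2*pi*i*2/5) = exp(4*I*pi/5).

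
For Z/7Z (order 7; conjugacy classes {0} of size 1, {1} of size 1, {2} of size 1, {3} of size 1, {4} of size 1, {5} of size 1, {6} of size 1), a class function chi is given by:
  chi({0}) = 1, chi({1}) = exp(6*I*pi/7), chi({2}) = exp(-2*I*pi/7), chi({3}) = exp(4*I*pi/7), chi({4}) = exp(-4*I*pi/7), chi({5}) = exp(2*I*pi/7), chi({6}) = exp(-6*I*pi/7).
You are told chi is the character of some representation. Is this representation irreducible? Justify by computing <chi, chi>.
Irreducible: <chi, chi> = 1.

Justification: <chi, chi> = (1/|G|) sum_C |C| * |chi(C)|^2 = (1/7)[1*|1|^2 + 1*|exp(6*I*pi/7)|^2 + 1*|exp(-2*I*pi/7)|^2 + 1*|exp(4*I*pi/7)|^2 + 1*|exp(-4*I*pi/7)|^2 + 1*|exp(2*I*pi/7)|^2 + 1*|exp(-6*I*pi/7)|^2]
  = (1/7)[(1) + (1) + (1) + (1) + (1) + (1) + (1)] = 7/7 = 1.
(Exp terms are combined using exp(i*s)*conj(exp(i*t)) = exp(i*(s-t)), and sums of them are collapsed using the identity that for every m > 1 the m distinct m-th roots of unity sum to 0, e.g. 1 + exp(2*I*pi/3) + exp(-2*I*pi/3) = 0.)
A character is irreducible iff <chi, chi> = 1, so this representation is irreducible.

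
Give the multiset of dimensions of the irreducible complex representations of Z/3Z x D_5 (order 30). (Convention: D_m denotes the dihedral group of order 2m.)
Dimensions: 1, 1, 1, 1, 1, 1, 2, 2, 2, 2, 2, 2

Working: There are 12 irreducibles (= number of conjugacy classes). Their dimensions d_i satisfy sum d_i^2 = |G| = 30: 1 + 1 + 1 + 1 + 1 + 1 + 4 + 4 + 4 + 4 + 4 + 4 = 30. (For the product with Z/3Z: each of the 3 1-dim characters of Z/3Z tensors with each irrep of D_5, giving 3 copies of each D_5-dimension.)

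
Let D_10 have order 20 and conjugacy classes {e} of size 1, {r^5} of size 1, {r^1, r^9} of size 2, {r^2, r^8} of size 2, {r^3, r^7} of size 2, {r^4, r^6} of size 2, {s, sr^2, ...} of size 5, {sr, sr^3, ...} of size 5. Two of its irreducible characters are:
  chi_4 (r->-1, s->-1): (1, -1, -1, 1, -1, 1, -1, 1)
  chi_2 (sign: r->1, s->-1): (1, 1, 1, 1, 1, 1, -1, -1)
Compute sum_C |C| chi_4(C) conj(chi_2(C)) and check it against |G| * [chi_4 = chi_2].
Sum = 0; so <chi_4, chi_2> = 0 (distinct irreducibles are orthogonal).

Proof sketch: Compute term by term over conjugacy classes (|C| * chi_4(C) * conj(chi_2(C))):
  1*(1)*conj(1) + 1*(-1)*conj(1) + 2*(-1)*conj(1) + 2*(1)*conj(1) + 2*(-1)*conj(1) + 2*(1)*conj(1) + 5*(-1)*conj(-1) + 5*(1)*conj(-1)
  = (1) + (-1) + (-2) + (2) + (-2) + (2) + (5) + (-5)
  = 0.
Dividing by |G| = 20 gives 0/20 = 0, matching the row-orthogonality relation <chi_4, chi_2> = [chi_4 = chi_2].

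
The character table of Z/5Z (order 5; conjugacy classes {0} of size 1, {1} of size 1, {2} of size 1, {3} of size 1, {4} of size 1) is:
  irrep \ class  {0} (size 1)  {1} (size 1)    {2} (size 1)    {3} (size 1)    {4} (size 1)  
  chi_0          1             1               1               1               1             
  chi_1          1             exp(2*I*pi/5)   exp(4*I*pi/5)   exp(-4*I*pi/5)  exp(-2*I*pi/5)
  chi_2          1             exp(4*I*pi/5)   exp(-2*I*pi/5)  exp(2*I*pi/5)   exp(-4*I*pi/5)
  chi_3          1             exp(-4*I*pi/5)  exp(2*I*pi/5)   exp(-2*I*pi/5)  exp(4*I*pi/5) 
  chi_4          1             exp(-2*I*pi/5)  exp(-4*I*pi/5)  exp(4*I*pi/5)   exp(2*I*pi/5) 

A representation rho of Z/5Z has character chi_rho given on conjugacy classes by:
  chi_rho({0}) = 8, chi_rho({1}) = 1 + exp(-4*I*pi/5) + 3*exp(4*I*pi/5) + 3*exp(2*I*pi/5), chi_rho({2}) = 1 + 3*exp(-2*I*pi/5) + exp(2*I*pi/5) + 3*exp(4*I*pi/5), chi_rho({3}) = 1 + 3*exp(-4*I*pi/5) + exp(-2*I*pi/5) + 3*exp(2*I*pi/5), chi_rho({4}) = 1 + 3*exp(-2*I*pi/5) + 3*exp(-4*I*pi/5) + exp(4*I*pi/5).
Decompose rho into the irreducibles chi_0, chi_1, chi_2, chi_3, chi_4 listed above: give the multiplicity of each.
Multiplicities: chi_0: 1, chi_1: 3, chi_2: 3, chi_3: 1, chi_4: 0.

Proof sketch: Use <chi_rho, chi> = (1/|G|) sum_C |C| * chi_rho(C) * conj(chi(C)) with |G| = 5 for each irreducible chi in the table:
  <chi_rho, chi_0> = (1/5)[1*(8)*conj(1) + 1*(1 + exp(-4*I*pi/5) + 3*exp(4*I*pi/5) + 3*exp(2*I*pi/5))*conj(1) + 1*(1 + 3*exp(-2*I*pi/5) + exp(2*I*pi/5) + 3*exp(4*I*pi/5))*conj(1) + 1*(1 + 3*exp(-4*I*pi/5) + exp(-2*I*pi/5) + 3*exp(2*I*pi/5))*conj(1) + 1*(1 + 3*exp(-2*I*pi/5) + 3*exp(-4*I*pi/5) + exp(4*I*pi/5))*conj(1)]
      = (1/5)[(8) + (1 + exp(-4*I*pi/5) + 3*exp(4*I*pi/5) + 3*exp(2*I*pi/5)) + (1 + 3*exp(-2*I*pi/5) + exp(2*I*pi/5) + 3*exp(4*I*pi/5)) + (1 + 3*exp(-4*I*pi/5) + exp(-2*I*pi/5) + 3*exp(2*I*pi/5)) + (1 + 3*exp(-2*I*pi/5) + 3*exp(-4*I*pi/5) + exp(4*I*pi/5))] = 5/5 = 1
  <chi_rho, chi_1> = (1/5)[1*(8)*conj(1) + 1*(1 + exp(-4*I*pi/5) + 3*exp(4*I*pi/5) + 3*exp(2*I*pi/5))*conj(exp(2*I*pi/5)) + 1*(1 + 3*exp(-2*I*pi/5) + exp(2*I*pi/5) + 3*exp(4*I*pi/5))*conj(exp(4*I*pi/5)) + 1*(1 + 3*exp(-4*I*pi/5) + exp(-2*I*pi/5) + 3*exp(2*I*pi/5))*conj(exp(-4*I*pi/5)) + 1*(1 + 3*exp(-2*I*pi/5) + 3*exp(-4*I*pi/5) + exp(4*I*pi/5))*conj(exp(-2*I*pi/5))]
      = (1/5)[(8) + (3 + exp(-2*I*pi/5) + exp(4*I*pi/5) + 3*exp(2*I*pi/5)) + (3 + exp(-2*I*pi/5) + exp(-4*I*pi/5) + 3*exp(4*I*pi/5)) + (3 + 3*exp(-4*I*pi/5) + exp(4*I*pi/5) + exp(2*I*pi/5)) + (3 + 3*exp(-2*I*pi/5) + exp(-4*I*pi/5) + exp(2*I*pi/5))] = 15/5 = 3
  <chi_rho, chi_2> = (1/5)[1*(8)*conj(1) + 1*(1 + exp(-4*I*pi/5) + 3*exp(4*I*pi/5) + 3*exp(2*I*pi/5))*conj(exp(4*I*pi/5)) + 1*(1 + 3*exp(-2*I*pi/5) + exp(2*I*pi/5) + 3*exp(4*I*pi/5))*conj(exp(-2*I*pi/5)) + 1*(1 + 3*exp(-4*I*pi/5) + exp(-2*I*pi/5) + 3*exp(2*I*pi/5))*conj(exp(2*I*pi/5)) + 1*(1 + 3*exp(-2*I*pi/5) + 3*exp(-4*I*pi/5) + exp(4*I*pi/5))*conj(exp(-4*I*pi/5))]
      = (1/5)[(8) + (3 + 3*exp(-2*I*pi/5) + exp(-4*I*pi/5) + exp(2*I*pi/5)) + (3 + 3*exp(-4*I*pi/5) + exp(4*I*pi/5) + exp(2*I*pi/5)) + (3 + exp(-2*I*pi/5) + exp(-4*I*pi/5) + 3*exp(4*I*pi/5)) + (3 + exp(-2*I*pi/5) + exp(4*I*pi/5) + 3*exp(2*I*pi/5))] = 15/5 = 3
  <chi_rho, chi_3> = (1/5)[1*(8)*conj(1) + 1*(1 + exp(-4*I*pi/5) + 3*exp(4*I*pi/5) + 3*exp(2*I*pi/5))*conj(exp(-4*I*pi/5)) + 1*(1 + 3*exp(-2*I*pi/5) + exp(2*I*pi/5) + 3*exp(4*I*pi/5))*conj(exp(2*I*pi/5)) + 1*(1 + 3*exp(-4*I*pi/5) + exp(-2*I*pi/5) + 3*exp(2*I*pi/5))*conj(exp(-2*I*pi/5)) + 1*(1 + 3*exp(-2*I*pi/5) + 3*exp(-4*I*pi/5) + exp(4*I*pi/5))*conj(exp(4*I*pi/5))]
      = (1/5)[(8) + (1 + 3*exp(-2*I*pi/5) + 3*exp(-4*I*pi/5) + exp(4*I*pi/5)) + (1 + 3*exp(-4*I*pi/5) + exp(-2*I*pi/5) + 3*exp(2*I*pi/5)) + (1 + 3*exp(-2*I*pi/5) + exp(2*I*pi/5) + 3*exp(4*I*pi/5)) + (1 + exp(-4*I*pi/5) + 3*exp(4*I*pi/5) + 3*exp(2*I*pi/5))] = 5/5 = 1
  <chi_rho, chi_4> = (1/5)[1*(8)*conj(1) + 1*(1 + exp(-4*I*pi/5) + 3*exp(4*I*pi/5) + 3*exp(2*I*pi/5))*conj(exp(-2*I*pi/5)) + 1*(1 + 3*exp(-2*I*pi/5) + exp(2*I*pi/5) + 3*exp(4*I*pi/5))*conj(exp(-4*I*pi/5)) + 1*(1 + 3*exp(-4*I*pi/5) + exp(-2*I*pi/5) + 3*exp(2*I*pi/5))*conj(exp(4*I*pi/5)) + 1*(1 + 3*exp(-2*I*pi/5) + 3*exp(-4*I*pi/5) + exp(4*I*pi/5))*conj(exp(2*I*pi/5))]
      = (1/5)[(8) + (3*exp(-4*I*pi/5) + exp(-2*I*pi/5) + exp(2*I*pi/5) + 3*exp(4*I*pi/5)) + (3*exp(-2*I*pi/5) + exp(-4*I*pi/5) + exp(4*I*pi/5) + 3*exp(2*I*pi/5)) + (3*exp(-2*I*pi/5) + exp(-4*I*pi/5) + exp(4*I*pi/5) + 3*exp(2*I*pi/5)) + (3*exp(-4*I*pi/5) + exp(-2*I*pi/5) + exp(2*I*pi/5) + 3*exp(4*I*pi/5))] = 0/5 = 0
(Exp terms are combined using exp(i*s)*conj(exp(i*t)) = exp(i*(s-t)), and sums of them are collapsed using the identity that for every m > 1 the m distinct m-th roots of unity sum to 0, e.g. 1 + exp(2*I*pi/3) + exp(-2*I*pi/3) = 0.)
Dimension check: dim(rho) = sum (mult * dim) = 1*1 + 3*1 + 3*1 + 1*1 + 0*1 = 8 = chi_rho(e) = 8.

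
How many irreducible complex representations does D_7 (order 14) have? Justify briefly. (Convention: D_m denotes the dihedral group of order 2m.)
5

Explanation: The number of irreducible complex representations of a finite group equals its number of conjugacy classes. D_7 has 5 conjugacy classes ((n+3)/2 for n odd), so D_7 (order 14) has exactly 5 irreducible complex representations.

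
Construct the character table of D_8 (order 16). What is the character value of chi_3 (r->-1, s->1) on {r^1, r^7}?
Conjugacy classes: {e} of size 1, {r^4} of size 1, {r^1, r^7} of size 2, {r^2, r^6} of size 2, {r^3, r^5} of size 2, {s, sr^2, ...} of size 4, {sr, sr^3, ...} of size 4.
Character table:
  irrep \ class              {e} (size 1)  {r^4} (size 1)  {r^1, r^7} (size 2)  {r^2, r^6} (size 2)  {r^3, r^5} (size 2)  {s, sr^2, ...} (size 4)  {sr, sr^3, ...} (size 4)
  chi_1 (triv)               1             1               1                    1                    1                    1                        1                       
  chi_2 (sign: r->1, s->-1)  1             1               1                    1                    1                    -1                       -1                      
  chi_3 (r->-1, s->1)        1             1               -1                   1                    -1                   1                        -1                      
  chi_4 (r->-1, s->-1)       1             1               -1                   1                    -1                   -1                       1                       
  chi_5 (2d, j=1)            2             -2              sqrt(2)              0                    -sqrt(2)             0                        0                       
  chi_6 (2d, j=2)            2             2               0                    -2                   0                    0                        0                       
  chi_7 (2d, j=3)            2             -2              -sqrt(2)             0                    sqrt(2)              0                        0                       

Spot check: chi_3 (r->-1, s->1) on {r^1, r^7} = -1.

Solution. D_8 has order 2*8 = 16 with 7 conjugacy classes, hence 7 irreducibles. Sum of squared dims 1 + 1 + 1 + 1 + 4 + 4 + 4 = 16 = |G|. Linear characters come from the abelianisation; the 2-dimensional irreps have character r^k -> 2*cos(2*pi*j*k/8), reflections -> 0.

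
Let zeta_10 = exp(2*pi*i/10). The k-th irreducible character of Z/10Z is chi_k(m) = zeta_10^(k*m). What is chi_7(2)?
chi_7(2) = zeta_10^14 = exp(4*I*pi/5)

Argument: chi_7(2) = zeta_10^(7*2) = zeta_10^14. Since zeta_10^10 = 1, this equals zeta_10^4 = exp(2*pi*i*4/10) = exp(4*I*pi/5).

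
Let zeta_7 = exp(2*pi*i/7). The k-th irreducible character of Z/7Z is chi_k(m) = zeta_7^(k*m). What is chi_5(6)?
chi_5(6) = zeta_7^30 = exp(4*I*pi/7)

Explanation: chi_5(6) = zeta_7^(5*6) = zeta_7^30. Since zeta_7^7 = 1, this equals zeta_7^2 = exp(2*pi*i*2/7) = exp(4*I*pi/7).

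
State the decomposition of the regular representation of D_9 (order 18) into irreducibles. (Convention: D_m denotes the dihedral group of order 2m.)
Each irreducible V_i of dimension d_i appears with multiplicity d_i, i.e. rho_reg = (direct sum over all irreducibles V_i) d_i V_i. The irreducible dimensions for D_9 are 1, 1, 2, 2, 2, 2: 2 irreducibles of dimension 1, each with multiplicity 1; 4 irreducibles of dimension 2, each with multiplicity 2. Total dimension 2*1*1 + 4*2*2 = 18 = |G|.

Why: General theorem: in the regular representation of a finite group G, each irreducible appears with multiplicity equal to its dimension. Check: dim(rho_reg) = sum d_i^2 = 1 + 1 + 4 + 4 + 4 + 4 = 18 = |G|.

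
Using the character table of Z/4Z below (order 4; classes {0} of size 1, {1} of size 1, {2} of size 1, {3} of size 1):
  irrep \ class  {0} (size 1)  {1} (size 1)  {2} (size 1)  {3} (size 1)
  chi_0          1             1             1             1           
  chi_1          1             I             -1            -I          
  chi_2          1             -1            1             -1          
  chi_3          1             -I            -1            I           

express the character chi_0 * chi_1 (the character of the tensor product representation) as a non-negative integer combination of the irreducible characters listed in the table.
chi_0 tensor chi_1 = chi_1 (all other irreducibles have multiplicity 0).

Proof sketch: The character of a tensor product is the pointwise product (chi_0 * chi_1)(C) = chi_0(C) * chi_1(C):
  {0}: (1)*(1), {1}: (1)*(I), {2}: (1)*(-1), {3}: (1)*(-I)
so (chi_0 * chi_1) takes values
  {0} -> 1, {1} -> I, {2} -> -1, {3} -> -I.
Now take the inner product of this character with each irreducible chi from the table, <chi_0*chi_1, chi> = (1/4) sum_C |C| (chi_0*chi_1)(C) conj(chi(C)):
  <chi_0*chi_1, chi_0> = (1/4)[1*(1)*conj(1) + 1*(I)*conj(1) + 1*(-1)*conj(1) + 1*(-I)*conj(1)]
      = (1/4)[(1) + (I) + (-1) + (-I)] = 0/4 = 0
  <chi_0*chi_1, chi_1> = (1/4)[1*(1)*conj(1) + 1*(I)*conj(I) + 1*(-1)*conj(-1) + 1*(-I)*conj(-I)]
      = (1/4)[(1) + (1) + (1) + (1)] = 4/4 = 1
  <chi_0*chi_1, chi_2> = (1/4)[1*(1)*conj(1) + 1*(I)*conj(-1) + 1*(-1)*conj(1) + 1*(-I)*conj(-1)]
      = (1/4)[(1) + (-I) + (-1) + (I)] = 0/4 = 0
  <chi_0*chi_1, chi_3> = (1/4)[1*(1)*conj(1) + 1*(I)*conj(-I) + 1*(-1)*conj(-1) + 1*(-I)*conj(I)]
      = (1/4)[(1) + (-1) + (1) + (-1)] = 0/4 = 0
(Exp terms are combined using exp(i*s)*conj(exp(i*t)) = exp(i*(s-t)), and sums of them are collapsed using the identity that for every m > 1 the m distinct m-th roots of unity sum to 0, e.g. 1 + exp(2*I*pi/3) + exp(-2*I*pi/3) = 0.)
Hence the multiplicities are chi_1: 1. Dimension check: dim(chi_0)*dim(chi_1) = 1*1 = 1 and sum (mult * dim) = 1*1 = 1.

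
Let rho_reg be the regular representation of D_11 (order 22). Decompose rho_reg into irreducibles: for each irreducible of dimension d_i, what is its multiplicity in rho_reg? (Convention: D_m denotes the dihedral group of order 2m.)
Each irreducible V_i of dimension d_i appears with multiplicity d_i, i.e. rho_reg = (direct sum over all irreducibles V_i) d_i V_i. The irreducible dimensions for D_11 are 1, 1, 2, 2, 2, 2, 2: 2 irreducibles of dimension 1, each with multiplicity 1; 5 irreducibles of dimension 2, each with multiplicity 2. Total dimension 2*1*1 + 5*2*2 = 22 = |G|.

General theorem: in the regular representation of a finite group G, each irreducible appears with multiplicity equal to its dimension. Check: dim(rho_reg) = sum d_i^2 = 1 + 1 + 4 + 4 + 4 + 4 + 4 = 22 = |G|.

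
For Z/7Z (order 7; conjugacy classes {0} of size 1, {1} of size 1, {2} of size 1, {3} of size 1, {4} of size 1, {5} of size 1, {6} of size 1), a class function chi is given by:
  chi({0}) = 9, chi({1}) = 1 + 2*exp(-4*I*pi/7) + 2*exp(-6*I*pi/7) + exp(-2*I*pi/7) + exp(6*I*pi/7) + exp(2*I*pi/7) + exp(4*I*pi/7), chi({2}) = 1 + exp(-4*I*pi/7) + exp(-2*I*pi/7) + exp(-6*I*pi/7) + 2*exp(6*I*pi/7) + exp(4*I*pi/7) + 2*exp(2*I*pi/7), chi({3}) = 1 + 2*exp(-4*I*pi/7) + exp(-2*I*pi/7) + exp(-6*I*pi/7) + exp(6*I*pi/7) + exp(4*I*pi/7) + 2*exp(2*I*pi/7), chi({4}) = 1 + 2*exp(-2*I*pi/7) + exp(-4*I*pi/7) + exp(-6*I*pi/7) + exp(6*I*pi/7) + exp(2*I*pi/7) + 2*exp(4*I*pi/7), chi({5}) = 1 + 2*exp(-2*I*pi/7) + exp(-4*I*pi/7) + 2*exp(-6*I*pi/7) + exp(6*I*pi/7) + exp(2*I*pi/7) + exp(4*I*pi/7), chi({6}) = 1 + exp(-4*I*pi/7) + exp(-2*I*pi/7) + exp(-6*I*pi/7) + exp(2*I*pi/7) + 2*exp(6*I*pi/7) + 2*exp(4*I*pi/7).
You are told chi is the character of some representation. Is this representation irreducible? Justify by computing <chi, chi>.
Not irreducible (reducible): <chi, chi> = 13 > 1.

Reasoning: <chi, chi> = (1/|G|) sum_C |C| * |chi(C)|^2 = (1/7)[1*|9|^2 + 1*|1 + 2*exp(-4*I*pi/7) + 2*exp(-6*I*pi/7) + exp(-2*I*pi/7) + exp(6*I*pi/7) + exp(2*I*pi/7) + exp(4*I*pi/7)|^2 + 1*|1 + exp(-4*I*pi/7) + exp(-2*I*pi/7) + exp(-6*I*pi/7) + 2*exp(6*I*pi/7) + exp(4*I*pi/7) + 2*exp(2*I*pi/7)|^2 + 1*|1 + 2*exp(-4*I*pi/7) + exp(-2*I*pi/7) + exp(-6*I*pi/7) + exp(6*I*pi/7) + exp(4*I*pi/7) + 2*exp(2*I*pi/7)|^2 + 1*|1 + 2*exp(-2*I*pi/7) + exp(-4*I*pi/7) + exp(-6*I*pi/7) + exp(6*I*pi/7) + exp(2*I*pi/7) + 2*exp(4*I*pi/7)|^2 + 1*|1 + 2*exp(-2*I*pi/7) + exp(-4*I*pi/7) + 2*exp(-6*I*pi/7) + exp(6*I*pi/7) + exp(2*I*pi/7) + exp(4*I*pi/7)|^2 + 1*|1 + exp(-4*I*pi/7) + exp(-2*I*pi/7) + exp(-6*I*pi/7) + exp(2*I*pi/7) + 2*exp(6*I*pi/7) + 2*exp(4*I*pi/7)|^2]
  = (1/7)[(81) + (13 + 11*exp(-4*I*pi/7) + 12*exp(-2*I*pi/7) + 11*exp(-6*I*pi/7) + 11*exp(6*I*pi/7) + 12*exp(2*I*pi/7) + 11*exp(4*I*pi/7)) + (13 + 12*exp(-4*I*pi/7) + 11*exp(-2*I*pi/7) + 11*exp(-6*I*pi/7) + 11*exp(6*I*pi/7) + 11*exp(2*I*pi/7) + 12*exp(4*I*pi/7)) + (13 + 11*exp(-4*I*pi/7) + 11*exp(-2*I*pi/7) + 12*exp(-6*I*pi/7) + 12*exp(6*I*pi/7) + 11*exp(2*I*pi/7) + 11*exp(4*I*pi/7)) + (13 + 11*exp(-4*I*pi/7) + 11*exp(-2*I*pi/7) + 12*exp(-6*I*pi/7) + 12*exp(6*I*pi/7) + 11*exp(2*I*pi/7) + 11*exp(4*I*pi/7)) + (13 + 12*exp(-4*I*pi/7) + 11*exp(-2*I*pi/7) + 11*exp(-6*I*pi/7) + 11*exp(6*I*pi/7) + 11*exp(2*I*pi/7) + 12*exp(4*I*pi/7)) + (13 + 11*exp(-4*I*pi/7) + 12*exp(-2*I*pi/7) + 11*exp(-6*I*pi/7) + 11*exp(6*I*pi/7) + 12*exp(2*I*pi/7) + 11*exp(4*I*pi/7))] = 91/7 = 13.
(Exp terms are combined using exp(i*s)*conj(exp(i*t)) = exp(i*(s-t)), and sums of them are collapsed using the identity that for every m > 1 the m distinct m-th roots of unity sum to 0, e.g. 1 + exp(2*I*pi/3) + exp(-2*I*pi/3) = 0.)
A character is irreducible iff <chi, chi> = 1, so this representation is reducible.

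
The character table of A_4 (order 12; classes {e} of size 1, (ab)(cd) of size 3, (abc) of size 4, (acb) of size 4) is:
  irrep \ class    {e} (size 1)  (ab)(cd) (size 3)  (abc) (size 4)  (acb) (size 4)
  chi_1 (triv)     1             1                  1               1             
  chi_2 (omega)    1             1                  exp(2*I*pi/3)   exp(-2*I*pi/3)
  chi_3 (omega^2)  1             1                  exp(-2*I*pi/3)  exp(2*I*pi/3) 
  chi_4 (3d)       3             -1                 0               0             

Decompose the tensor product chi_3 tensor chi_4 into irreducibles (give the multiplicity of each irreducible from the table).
chi_3 tensor chi_4 = chi_4 (all other irreducibles have multiplicity 0).

Explanation: The character of a tensor product is the pointwise product (chi_3 * chi_4)(C) = chi_3(C) * chi_4(C):
  {e}: (1)*(3), (ab)(cd): (1)*(-1), (abc): (exp(-2*I*pi/3))*(0), (acb): (exp(2*I*pi/3))*(0)
so (chi_3 * chi_4) takes values
  {e} -> 3, (ab)(cd) -> -1, (abc) -> 0, (acb) -> 0.
Now take the inner product of this character with each irreducible chi from the table, <chi_3*chi_4, chi> = (1/12) sum_C |C| (chi_3*chi_4)(C) conj(chi(C)):
  <chi_3*chi_4, chi_1> = (1/12)[1*(3)*conj(1) + 3*(-1)*conj(1) + 4*(0)*conj(1) + 4*(0)*conj(1)]
      = (1/12)[(3) + (-3) + (0) + (0)] = 0/12 = 0
  <chi_3*chi_4, chi_2> = (1/12)[1*(3)*conj(1) + 3*(-1)*conj(1) + 4*(0)*conj(exp(2*I*pi/3)) + 4*(0)*conj(exp(-2*I*pi/3))]
      = (1/12)[(3) + (-3) + (0) + (0)] = 0/12 = 0
  <chi_3*chi_4, chi_3> = (1/12)[1*(3)*conj(1) + 3*(-1)*conj(1) + 4*(0)*conj(exp(-2*I*pi/3)) + 4*(0)*conj(exp(2*I*pi/3))]
      = (1/12)[(3) + (-3) + (0) + (0)] = 0/12 = 0
  <chi_3*chi_4, chi_4> = (1/12)[1*(3)*conj(3) + 3*(-1)*conj(-1) + 4*(0)*conj(0) + 4*(0)*conj(0)]
      = (1/12)[(9) + (3) + (0) + (0)] = 12/12 = 1
(Exp terms are combined using exp(i*s)*conj(exp(i*t)) = exp(i*(s-t)), and sums of them are collapsed using the identity that for every m > 1 the m distinct m-th roots of unity sum to 0, e.g. 1 + exp(2*I*pi/3) + exp(-2*I*pi/3) = 0.)
Hence the multiplicities are chi_4: 1. Dimension check: dim(chi_3)*dim(chi_4) = 1*3 = 3 and sum (mult * dim) = 1*3 = 3.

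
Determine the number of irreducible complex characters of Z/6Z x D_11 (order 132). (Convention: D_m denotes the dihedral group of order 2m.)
42

Working: The number of irreducible complex representations of a finite group equals its number of conjugacy classes. For a direct product, #classes(G x H) = #classes(G) * #classes(H). Z/6Z has 6 classes (abelian), D_11 has 7 classes, so 6 * 7 = 42, so Z/6Z x D_11 (order 132) has exactly 42 irreducible complex representations.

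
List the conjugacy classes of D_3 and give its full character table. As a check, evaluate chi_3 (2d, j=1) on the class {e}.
Conjugacy classes: {e} of size 1, {r^1, r^2} of size 2, {s, sr, ..., sr^2} of size 3.
Character table:
  irrep \ class              {e} (size 1)  {r^1, r^2} (size 2)  {s, sr, ..., sr^2} (size 3)
  chi_1 (triv)               1             1                    1                          
  chi_2 (sign: r->1, s->-1)  1             1                    -1                         
  chi_3 (2d, j=1)            2             -1                   0                          

Spot check: chi_3 (2d, j=1) on {e} = 2.

Reasoning: D_3 has order 2*3 = 6 with 3 conjugacy classes, hence 3 irreducibles. Sum of squared dims 1 + 1 + 4 = 6 = |G|. Linear characters come from the abelianisation; the 2-dimensional irreps have character r^k -> 2*cos(2*pi*j*k/3), reflections -> 0.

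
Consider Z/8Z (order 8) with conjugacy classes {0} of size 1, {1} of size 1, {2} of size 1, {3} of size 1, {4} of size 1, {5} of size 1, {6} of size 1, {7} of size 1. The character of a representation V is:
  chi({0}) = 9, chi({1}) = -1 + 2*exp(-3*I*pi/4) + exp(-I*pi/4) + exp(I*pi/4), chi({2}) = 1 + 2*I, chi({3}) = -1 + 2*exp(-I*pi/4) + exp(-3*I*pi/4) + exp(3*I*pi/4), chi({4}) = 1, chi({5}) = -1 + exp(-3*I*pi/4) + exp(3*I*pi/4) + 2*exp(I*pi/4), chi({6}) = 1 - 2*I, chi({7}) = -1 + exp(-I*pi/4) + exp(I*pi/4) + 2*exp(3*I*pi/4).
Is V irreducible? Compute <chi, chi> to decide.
Not irreducible (reducible): <chi, chi> = 13 > 1.

Explanation: <chi, chi> = (1/|G|) sum_C |C| * |chi(C)|^2 = (1/8)[1*|9|^2 + 1*|-1 + 2*exp(-3*I*pi/4) + exp(-I*pi/4) + exp(I*pi/4)|^2 + 1*|1 + 2*I|^2 + 1*|-1 + 2*exp(-I*pi/4) + exp(-3*I*pi/4) + exp(3*I*pi/4)|^2 + 1*|1|^2 + 1*|-1 + exp(-3*I*pi/4) + exp(3*I*pi/4) + 2*exp(I*pi/4)|^2 + 1*|1 - 2*I|^2 + 1*|-1 + exp(-I*pi/4) + exp(I*pi/4) + 2*exp(3*I*pi/4)|^2]
  = (1/8)[(81) + (3) + (5) + (3) + (1) + (3) + (5) + (3)] = 104/8 = 13.
(Exp terms are combined using exp(i*s)*conj(exp(i*t)) = exp(i*(s-t)), and sums of them are collapsed using the identity that for every m > 1 the m distinct m-th roots of unity sum to 0, e.g. 1 + exp(2*I*pi/3) + exp(-2*I*pi/3) = 0.)
A character is irreducible iff <chi, chi> = 1, so this representation is reducible.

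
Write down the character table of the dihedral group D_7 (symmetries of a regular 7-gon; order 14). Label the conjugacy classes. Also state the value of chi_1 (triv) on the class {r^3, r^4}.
Conjugacy classes: {e} of size 1, {r^1, r^6} of size 2, {r^2, r^5} of size 2, {r^3, r^4} of size 2, {s, sr, ..., sr^6} of size 7.
Character table:
  irrep \ class              {e} (size 1)  {r^1, r^6} (size 2)  {r^2, r^5} (size 2)  {r^3, r^4} (size 2)  {s, sr, ..., sr^6} (size 7)
  chi_1 (triv)               1             1                    1                    1                    1                          
  chi_2 (sign: r->1, s->-1)  1             1                    1                    1                    -1                         
  chi_3 (2d, j=1)            2             2*cos(2*pi/7)        -2*cos(3*pi/7)       -2*cos(pi/7)         0                          
  chi_4 (2d, j=2)            2             -2*cos(3*pi/7)       -2*cos(pi/7)         2*cos(2*pi/7)        0                          
  chi_5 (2d, j=3)            2             -2*cos(pi/7)         2*cos(2*pi/7)        -2*cos(3*pi/7)       0                          

Spot check: chi_1 (triv) on {r^3, r^4} = 1.

Solution. D_7 has order 2*7 = 14 with 5 conjugacy classes, hence 5 irreducibles. Sum of squared dims 1 + 1 + 4 + 4 + 4 = 14 = |G|. Linear characters come from the abelianisation; the 2-dimensional irreps have character r^k -> 2*cos(2*pi*j*k/7), reflections -> 0.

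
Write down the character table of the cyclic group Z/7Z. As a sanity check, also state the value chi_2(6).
Character table of Z/7Z (irreps indexed chi_0,...,chi_6 with chi_k(m) = zeta_7^(k*m), zeta_7 = exp(2*pi*i/7)):
  irrep \ class  {0} (size 1)  {1} (size 1)    {2} (size 1)    {3} (size 1)    {4} (size 1)    {5} (size 1)    {6} (size 1)  
  chi_0          1             1               1               1               1               1               1             
  chi_1          1             exp(2*I*pi/7)   exp(4*I*pi/7)   exp(6*I*pi/7)   exp(-6*I*pi/7)  exp(-4*I*pi/7)  exp(-2*I*pi/7)
  chi_2          1             exp(4*I*pi/7)   exp(-6*I*pi/7)  exp(-2*I*pi/7)  exp(2*I*pi/7)   exp(6*I*pi/7)   exp(-4*I*pi/7)
  chi_3          1             exp(6*I*pi/7)   exp(-2*I*pi/7)  exp(4*I*pi/7)   exp(-4*I*pi/7)  exp(2*I*pi/7)   exp(-6*I*pi/7)
  chi_4          1             exp(-6*I*pi/7)  exp(2*I*pi/7)   exp(-4*I*pi/7)  exp(4*I*pi/7)   exp(-2*I*pi/7)  exp(6*I*pi/7) 
  chi_5          1             exp(-4*I*pi/7)  exp(6*I*pi/7)   exp(2*I*pi/7)   exp(-2*I*pi/7)  exp(-6*I*pi/7)  exp(4*I*pi/7) 
  chi_6          1             exp(-2*I*pi/7)  exp(-4*I*pi/7)  exp(-6*I*pi/7)  exp(6*I*pi/7)   exp(4*I*pi/7)   exp(2*I*pi/7) 

Spot check: chi_2(6) = zeta_7^(2*6) = zeta_7^12 = exp(-4*I*pi/7).

Solution. Z/7Z is abelian, so all 7 irreducible complex representations are 1-dimensional. They are given by chi_k(m) = zeta_7^(k*m) for k = 0,...,6. Row orthogonality: sum_m chi_k(m) conj(chi_l(m)) = 7 * [k = l].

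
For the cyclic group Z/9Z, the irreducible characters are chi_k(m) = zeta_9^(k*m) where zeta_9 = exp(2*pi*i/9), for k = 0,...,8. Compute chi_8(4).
chi_8(4) = zeta_9^32 = exp(-8*I*pi/9)

Justification: chi_8(4) = zeta_9^(8*4) = zeta_9^32. Since zeta_9^9 = 1, this equals zeta_9^5 = exp(2*pi*i*5/9) = exp(-8*I*pi/9).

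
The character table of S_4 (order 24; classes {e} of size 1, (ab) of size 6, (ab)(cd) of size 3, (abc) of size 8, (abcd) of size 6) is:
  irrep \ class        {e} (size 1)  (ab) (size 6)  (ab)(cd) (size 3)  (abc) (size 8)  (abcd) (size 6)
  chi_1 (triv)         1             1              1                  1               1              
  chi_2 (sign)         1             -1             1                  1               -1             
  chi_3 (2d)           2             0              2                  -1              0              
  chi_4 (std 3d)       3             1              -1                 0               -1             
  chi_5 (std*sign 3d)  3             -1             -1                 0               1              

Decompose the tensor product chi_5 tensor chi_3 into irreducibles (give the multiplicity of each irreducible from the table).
chi_5 tensor chi_3 = chi_4 + chi_5 (all other irreducibles have multiplicity 0).

The character of a tensor product is the pointwise product (chi_5 * chi_3)(C) = chi_5(C) * chi_3(C):
  {e}: (3)*(2), (ab): (-1)*(0), (ab)(cd): (-1)*(2), (abc): (0)*(-1), (abcd): (1)*(0)
so (chi_5 * chi_3) takes values
  {e} -> 6, (ab) -> 0, (ab)(cd) -> -2, (abc) -> 0, (abcd) -> 0.
Now take the inner product of this character with each irreducible chi from the table, <chi_5*chi_3, chi> = (1/24) sum_C |C| (chi_5*chi_3)(C) conj(chi(C)):
  <chi_5*chi_3, chi_1> = (1/24)[1*(6)*conj(1) + 6*(0)*conj(1) + 3*(-2)*conj(1) + 8*(0)*conj(1) + 6*(0)*conj(1)]
      = (1/24)[(6) + (0) + (-6) + (0) + (0)] = 0/24 = 0
  <chi_5*chi_3, chi_2> = (1/24)[1*(6)*conj(1) + 6*(0)*conj(-1) + 3*(-2)*conj(1) + 8*(0)*conj(1) + 6*(0)*conj(-1)]
      = (1/24)[(6) + (0) + (-6) + (0) + (0)] = 0/24 = 0
  <chi_5*chi_3, chi_3> = (1/24)[1*(6)*conj(2) + 6*(0)*conj(0) + 3*(-2)*conj(2) + 8*(0)*conj(-1) + 6*(0)*conj(0)]
      = (1/24)[(12) + (0) + (-12) + (0) + (0)] = 0/24 = 0
  <chi_5*chi_3, chi_4> = (1/24)[1*(6)*conj(3) + 6*(0)*conj(1) + 3*(-2)*conj(-1) + 8*(0)*conj(0) + 6*(0)*conj(-1)]
      = (1/24)[(18) + (0) + (6) + (0) + (0)] = 24/24 = 1
  <chi_5*chi_3, chi_5> = (1/24)[1*(6)*conj(3) + 6*(0)*conj(-1) + 3*(-2)*conj(-1) + 8*(0)*conj(0) + 6*(0)*conj(1)]
      = (1/24)[(18) + (0) + (6) + (0) + (0)] = 24/24 = 1
Hence the multiplicities are chi_4: 1, chi_5: 1. Dimension check: dim(chi_5)*dim(chi_3) = 3*2 = 6 and sum (mult * dim) = 1*3 + 1*3 = 6.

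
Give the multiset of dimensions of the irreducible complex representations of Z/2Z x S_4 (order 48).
Dimensions: 1, 1, 1, 1, 2, 2, 3, 3, 3, 3

Solution. There are 10 irreducibles (= number of conjugacy classes). Their dimensions d_i satisfy sum d_i^2 = |G| = 48: 1 + 1 + 1 + 1 + 4 + 4 + 9 + 9 + 9 + 9 = 48. (For the product with Z/2Z: each of the 2 1-dim characters of Z/2Z tensors with each irrep of S_4, giving 2 copies of each S_4-dimension.)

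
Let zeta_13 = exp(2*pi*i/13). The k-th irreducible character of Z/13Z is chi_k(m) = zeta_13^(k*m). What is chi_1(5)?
chi_1(5) = zeta_13^5 = exp(10*I*pi/13)

Proof sketch: chi_1(5) = zeta_13^(1*5) = zeta_13^5. Since zeta_13^13 = 1, this equals zeta_13^5 = exp(2*pi*i*5/13) = exp(10*I*pi/13).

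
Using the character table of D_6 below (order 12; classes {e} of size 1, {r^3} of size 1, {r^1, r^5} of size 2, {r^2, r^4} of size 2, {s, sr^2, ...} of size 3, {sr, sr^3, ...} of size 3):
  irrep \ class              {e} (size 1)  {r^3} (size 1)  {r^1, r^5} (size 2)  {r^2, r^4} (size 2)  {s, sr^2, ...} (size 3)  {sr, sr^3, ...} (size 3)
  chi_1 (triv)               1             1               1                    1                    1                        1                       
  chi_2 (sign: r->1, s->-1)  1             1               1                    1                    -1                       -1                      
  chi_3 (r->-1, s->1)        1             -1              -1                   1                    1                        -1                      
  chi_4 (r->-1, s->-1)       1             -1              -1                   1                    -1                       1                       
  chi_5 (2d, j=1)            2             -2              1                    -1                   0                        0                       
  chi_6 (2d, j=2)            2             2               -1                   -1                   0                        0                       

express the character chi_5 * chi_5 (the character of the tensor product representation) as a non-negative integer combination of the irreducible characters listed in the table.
chi_5 tensor chi_5 = chi_1 + chi_2 + chi_6 (all other irreducibles have multiplicity 0).

Explanation: The character of a tensor product is the pointwise product (chi_5 * chi_5)(C) = chi_5(C) * chi_5(C):
  {e}: (2)*(2), {r^3}: (-2)*(-2), {r^1, r^5}: (1)*(1), {r^2, r^4}: (-1)*(-1), {s, sr^2, ...}: (0)*(0), {sr, sr^3, ...}: (0)*(0)
so (chi_5 * chi_5) takes values
  {e} -> 4, {r^3} -> 4, {r^1, r^5} -> 1, {r^2, r^4} -> 1, {s, sr^2, ...} -> 0, {sr, sr^3, ...} -> 0.
Now take the inner product of this character with each irreducible chi from the table, <chi_5*chi_5, chi> = (1/12) sum_C |C| (chi_5*chi_5)(C) conj(chi(C)):
  <chi_5*chi_5, chi_1> = (1/12)[1*(4)*conj(1) + 1*(4)*conj(1) + 2*(1)*conj(1) + 2*(1)*conj(1) + 3*(0)*conj(1) + 3*(0)*conj(1)]
      = (1/12)[(4) + (4) + (2) + (2) + (0) + (0)] = 12/12 = 1
  <chi_5*chi_5, chi_2> = (1/12)[1*(4)*conj(1) + 1*(4)*conj(1) + 2*(1)*conj(1) + 2*(1)*conj(1) + 3*(0)*conj(-1) + 3*(0)*conj(-1)]
      = (1/12)[(4) + (4) + (2) + (2) + (0) + (0)] = 12/12 = 1
  <chi_5*chi_5, chi_3> = (1/12)[1*(4)*conj(1) + 1*(4)*conj(-1) + 2*(1)*conj(-1) + 2*(1)*conj(1) + 3*(0)*conj(1) + 3*(0)*conj(-1)]
      = (1/12)[(4) + (-4) + (-2) + (2) + (0) + (0)] = 0/12 = 0
  <chi_5*chi_5, chi_4> = (1/12)[1*(4)*conj(1) + 1*(4)*conj(-1) + 2*(1)*conj(-1) + 2*(1)*conj(1) + 3*(0)*conj(-1) + 3*(0)*conj(1)]
      = (1/12)[(4) + (-4) + (-2) + (2) + (0) + (0)] = 0/12 = 0
  <chi_5*chi_5, chi_5> = (1/12)[1*(4)*conj(2) + 1*(4)*conj(-2) + 2*(1)*conj(1) + 2*(1)*conj(-1) + 3*(0)*conj(0) + 3*(0)*conj(0)]
      = (1/12)[(8) + (-8) + (2) + (-2) + (0) + (0)] = 0/12 = 0
  <chi_5*chi_5, chi_6> = (1/12)[1*(4)*conj(2) + 1*(4)*conj(2) + 2*(1)*conj(-1) + 2*(1)*conj(-1) + 3*(0)*conj(0) + 3*(0)*conj(0)]
      = (1/12)[(8) + (8) + (-2) + (-2) + (0) + (0)] = 12/12 = 1
Hence the multiplicities are chi_1: 1, chi_2: 1, chi_6: 1. Dimension check: dim(chi_5)*dim(chi_5) = 2*2 = 4 and sum (mult * dim) = 1*1 + 1*1 + 1*2 = 4.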